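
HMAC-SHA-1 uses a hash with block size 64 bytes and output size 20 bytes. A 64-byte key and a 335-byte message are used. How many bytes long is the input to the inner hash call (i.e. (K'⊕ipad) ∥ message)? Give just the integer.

Key is 64 ≤ 64 bytes, zero-padded: |K'| = 64.
Inner input = (K'⊕ipad) ∥ m → 64 + 335 = 399 bytes.

399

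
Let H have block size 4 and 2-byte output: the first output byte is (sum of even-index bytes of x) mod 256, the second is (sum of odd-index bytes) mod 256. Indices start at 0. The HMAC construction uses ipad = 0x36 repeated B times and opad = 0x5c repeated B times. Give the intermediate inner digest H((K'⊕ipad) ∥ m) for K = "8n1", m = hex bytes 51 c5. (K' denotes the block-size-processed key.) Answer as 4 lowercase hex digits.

6653

Key "8n1" = 38 6e 31 is 3 bytes ≤ B = 4; zero-pad to 4 bytes: K' = 38 6e 31 00.
K' ⊕ ipad = 0e 58 07 36.
Inner input = 0e 58 07 36 ∥ 51 c5.
Inner hash: even-index sum = 102 mod 256 = 102; odd-index sum = 339 mod 256 = 83 → 66 53.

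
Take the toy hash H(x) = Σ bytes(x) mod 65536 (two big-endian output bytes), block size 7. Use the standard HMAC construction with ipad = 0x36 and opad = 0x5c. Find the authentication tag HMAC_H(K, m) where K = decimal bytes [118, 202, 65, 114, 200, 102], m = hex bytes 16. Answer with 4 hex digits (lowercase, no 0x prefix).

Key decimal bytes [118, 202, 65, 114, 200, 102] = 76 ca 41 72 c8 66 is 6 bytes ≤ B = 7; zero-pad to 7 bytes: K' = 76 ca 41 72 c8 66 00.
K' ⊕ ipad = 40 fc 77 44 fe 50 36.  K' ⊕ opad = 2a 96 1d 2e 94 3a 5c.
Inner input = (K'⊕ipad) ∥ m = 40 fc 77 44 fe 50 36 ∥ 16.
Inner hash: sum = 64+252+119+68+254+80+54+22 = 913 → 03 91.
Outer input = (K'⊕opad) ∥ inner = 2a 96 1d 2e 94 3a 5c ∥ 03 91.
Outer hash (tag): sum = 42+150+29+46+148+58+92+3+145 = 713 → 02 c9.

02c9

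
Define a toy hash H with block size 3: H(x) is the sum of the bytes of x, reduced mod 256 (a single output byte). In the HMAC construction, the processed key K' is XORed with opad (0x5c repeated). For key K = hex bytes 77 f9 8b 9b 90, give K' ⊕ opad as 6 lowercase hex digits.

Key hex bytes 77 f9 8b 9b 90 is 5 bytes > B = 3, so hash it first: H(key) = 26, then zero-pad to 3 bytes: K' = 26 00 00.
XOR each byte with 0x5c: 26⊕5c=7a, 00⊕5c=5c, 00⊕5c=5c.

7a5c5c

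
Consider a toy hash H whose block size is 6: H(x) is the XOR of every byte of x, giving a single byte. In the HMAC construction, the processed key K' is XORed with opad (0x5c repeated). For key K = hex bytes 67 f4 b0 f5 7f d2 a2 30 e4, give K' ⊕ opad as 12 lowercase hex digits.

515c5c5c5c5c

Key hex bytes 67 f4 b0 f5 7f d2 a2 30 e4 is 9 bytes > B = 6, so hash it first: H(key) = 0d, then zero-pad to 6 bytes: K' = 0d 00 00 00 00 00.
XOR each byte with 0x5c: 0d⊕5c=51, 00⊕5c=5c, 00⊕5c=5c, 00⊕5c=5c, 00⊕5c=5c, 00⊕5c=5c.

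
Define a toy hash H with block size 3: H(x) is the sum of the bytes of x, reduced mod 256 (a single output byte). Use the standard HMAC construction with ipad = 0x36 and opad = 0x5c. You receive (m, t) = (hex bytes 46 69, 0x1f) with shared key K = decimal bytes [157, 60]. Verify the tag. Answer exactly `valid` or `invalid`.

Key decimal bytes [157, 60] = 9d 3c is 2 bytes ≤ B = 3; zero-pad to 3 bytes: K' = 9d 3c 00.
K' ⊕ ipad = ab 0a 36; K' ⊕ opad = c1 60 5c.
Inner hash: sum = 171+10+54+70+105 = 410; mod 256 = 154 → 9a.
Outer hash (recomputed tag): sum = 193+96+92+154 = 535; mod 256 = 23 → 17.
Recomputed tag = 17; claimed = 1f → mismatch.

invalid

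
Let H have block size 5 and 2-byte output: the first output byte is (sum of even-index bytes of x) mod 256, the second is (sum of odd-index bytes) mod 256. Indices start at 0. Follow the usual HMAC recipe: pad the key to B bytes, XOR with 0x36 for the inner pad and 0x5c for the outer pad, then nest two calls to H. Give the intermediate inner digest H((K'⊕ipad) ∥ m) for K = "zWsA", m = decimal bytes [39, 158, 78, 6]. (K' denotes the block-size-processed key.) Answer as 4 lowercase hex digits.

Key "zWsA" = 7a 57 73 41 is 4 bytes ≤ B = 5; zero-pad to 5 bytes: K' = 7a 57 73 41 00.
K' ⊕ ipad = 4c 61 45 77 36.
Inner input = 4c 61 45 77 36 ∥ 27 9e 4e 06.
Inner hash: even-index sum = 363 mod 256 = 107; odd-index sum = 333 mod 256 = 77 → 6b 4d.

6b4d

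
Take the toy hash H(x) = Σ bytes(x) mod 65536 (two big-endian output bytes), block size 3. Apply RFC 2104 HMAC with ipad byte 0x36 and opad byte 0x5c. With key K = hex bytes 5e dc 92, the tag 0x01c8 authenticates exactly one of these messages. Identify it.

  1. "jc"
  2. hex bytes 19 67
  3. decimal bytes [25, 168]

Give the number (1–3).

2

Key hex bytes 5e dc 92 is exactly B = 3 bytes: K' = 5e dc 92.
K' ⊕ ipad = 68 ea a4; K' ⊕ opad = 02 80 ce.
m1: inner = H(68 ea a4 6a 63) = 02 c3; tag = H(02 80 ce 02 c3) = 0215
m2: inner = H(68 ea a4 19 67) = 02 76; tag = H(02 80 ce 02 76) = 01c8 ← matches
m3: inner = H(68 ea a4 19 a8) = 02 b7; tag = H(02 80 ce 02 b7) = 0209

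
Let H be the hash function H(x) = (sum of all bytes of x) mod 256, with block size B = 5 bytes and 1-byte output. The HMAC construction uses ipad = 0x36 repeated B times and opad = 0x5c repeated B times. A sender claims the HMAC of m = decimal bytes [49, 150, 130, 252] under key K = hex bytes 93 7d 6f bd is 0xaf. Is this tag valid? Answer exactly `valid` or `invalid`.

Key hex bytes 93 7d 6f bd is 4 bytes ≤ B = 5; zero-pad to 5 bytes: K' = 93 7d 6f bd 00.
K' ⊕ ipad = a5 4b 59 8b 36; K' ⊕ opad = cf 21 33 e1 5c.
Inner hash: sum = 165+75+89+139+54+49+150+130+252 = 1103; mod 256 = 79 → 4f.
Outer hash (recomputed tag): sum = 207+33+51+225+92+79 = 687; mod 256 = 175 → af.
Recomputed tag = af; claimed = af → match.

valid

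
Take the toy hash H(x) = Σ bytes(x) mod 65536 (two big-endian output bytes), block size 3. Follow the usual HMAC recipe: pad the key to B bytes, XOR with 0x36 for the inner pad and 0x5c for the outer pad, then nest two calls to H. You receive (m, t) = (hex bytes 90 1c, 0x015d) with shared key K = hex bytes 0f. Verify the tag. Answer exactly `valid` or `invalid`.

valid

Key hex bytes 0f is 1 byte ≤ B = 3; zero-pad to 3 bytes: K' = 0f 00 00.
K' ⊕ ipad = 39 36 36; K' ⊕ opad = 53 5c 5c.
Inner hash: sum = 57+54+54+144+28 = 337 → 01 51.
Outer hash (recomputed tag): sum = 83+92+92+1+81 = 349 → 01 5d.
Recomputed tag = 015d; claimed = 015d → match.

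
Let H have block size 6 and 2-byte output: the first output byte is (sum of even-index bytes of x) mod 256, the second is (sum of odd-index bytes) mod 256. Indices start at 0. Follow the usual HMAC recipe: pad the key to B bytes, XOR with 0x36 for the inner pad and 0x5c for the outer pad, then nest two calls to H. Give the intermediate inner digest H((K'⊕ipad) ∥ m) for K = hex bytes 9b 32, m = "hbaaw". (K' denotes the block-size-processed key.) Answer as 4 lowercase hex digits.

Key hex bytes 9b 32 is 2 bytes ≤ B = 6; zero-pad to 6 bytes: K' = 9b 32 00 00 00 00.
K' ⊕ ipad = ad 04 36 36 36 36.
Inner input = ad 04 36 36 36 36 ∥ 68 62 61 61 77.
Inner hash: even-index sum = 601 mod 256 = 89; odd-index sum = 307 mod 256 = 51 → 59 33.

5933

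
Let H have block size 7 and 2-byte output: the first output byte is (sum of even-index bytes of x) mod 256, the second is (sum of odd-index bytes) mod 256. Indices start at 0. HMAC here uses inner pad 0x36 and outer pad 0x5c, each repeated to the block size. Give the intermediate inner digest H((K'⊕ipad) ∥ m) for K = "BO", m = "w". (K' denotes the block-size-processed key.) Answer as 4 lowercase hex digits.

Key "BO" = 42 4f is 2 bytes ≤ B = 7; zero-pad to 7 bytes: K' = 42 4f 00 00 00 00 00.
K' ⊕ ipad = 74 79 36 36 36 36 36.
Inner input = 74 79 36 36 36 36 36 ∥ 77.
Inner hash: even-index sum = 278 mod 256 = 22; odd-index sum = 348 mod 256 = 92 → 16 5c.

165c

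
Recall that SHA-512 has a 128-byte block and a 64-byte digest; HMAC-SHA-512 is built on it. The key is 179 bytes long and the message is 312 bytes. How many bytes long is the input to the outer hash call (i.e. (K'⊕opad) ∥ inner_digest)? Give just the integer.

Key is 179 > 128 bytes, so it is hashed to 64 bytes then zero-padded to 128: |K'| = 128.
Outer input = (K'⊕opad) ∥ H(inner) → 128 + 64 = 192 bytes.

192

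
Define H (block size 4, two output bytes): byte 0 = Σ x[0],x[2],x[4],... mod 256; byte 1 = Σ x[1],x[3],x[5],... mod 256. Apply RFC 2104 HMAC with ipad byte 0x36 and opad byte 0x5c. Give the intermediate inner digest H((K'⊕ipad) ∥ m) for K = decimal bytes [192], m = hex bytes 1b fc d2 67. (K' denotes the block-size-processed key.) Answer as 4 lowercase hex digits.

19cf

Key decimal bytes [192] = c0 is 1 byte ≤ B = 4; zero-pad to 4 bytes: K' = c0 00 00 00.
K' ⊕ ipad = f6 36 36 36.
Inner input = f6 36 36 36 ∥ 1b fc d2 67.
Inner hash: even-index sum = 537 mod 256 = 25; odd-index sum = 463 mod 256 = 207 → 19 cf.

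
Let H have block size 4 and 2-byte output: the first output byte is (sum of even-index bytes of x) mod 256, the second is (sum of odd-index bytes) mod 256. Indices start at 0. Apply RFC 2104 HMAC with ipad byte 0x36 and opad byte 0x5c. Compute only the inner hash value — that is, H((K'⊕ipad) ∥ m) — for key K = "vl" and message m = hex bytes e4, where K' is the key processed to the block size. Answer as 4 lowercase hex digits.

Key "vl" = 76 6c is 2 bytes ≤ B = 4; zero-pad to 4 bytes: K' = 76 6c 00 00.
K' ⊕ ipad = 40 5a 36 36.
Inner input = 40 5a 36 36 ∥ e4.
Inner hash: even-index sum = 346 mod 256 = 90; odd-index sum = 144 mod 256 = 144 → 5a 90.

5a90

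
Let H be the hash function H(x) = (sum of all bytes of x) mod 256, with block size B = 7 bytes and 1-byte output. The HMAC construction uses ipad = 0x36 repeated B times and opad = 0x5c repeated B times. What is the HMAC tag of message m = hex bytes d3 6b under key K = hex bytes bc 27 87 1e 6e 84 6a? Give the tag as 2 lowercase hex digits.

d0

Key hex bytes bc 27 87 1e 6e 84 6a is exactly B = 7 bytes: K' = bc 27 87 1e 6e 84 6a.
K' ⊕ ipad = 8a 11 b1 28 58 b2 5c.  K' ⊕ opad = e0 7b db 42 32 d8 36.
Inner input = (K'⊕ipad) ∥ m = 8a 11 b1 28 58 b2 5c ∥ d3 6b.
Inner hash: sum = 138+17+177+40+88+178+92+211+107 = 1048; mod 256 = 24 → 18.
Outer input = (K'⊕opad) ∥ inner = e0 7b db 42 32 d8 36 ∥ 18.
Outer hash (tag): sum = 224+123+219+66+50+216+54+24 = 976; mod 256 = 208 → d0.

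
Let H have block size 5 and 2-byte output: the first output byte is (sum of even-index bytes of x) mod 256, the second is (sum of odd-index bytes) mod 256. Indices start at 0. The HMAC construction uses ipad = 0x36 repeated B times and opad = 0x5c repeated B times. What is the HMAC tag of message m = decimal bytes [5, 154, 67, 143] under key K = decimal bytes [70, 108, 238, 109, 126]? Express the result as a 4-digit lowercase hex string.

eb1a

Key decimal bytes [70, 108, 238, 109, 126] = 46 6c ee 6d 7e is exactly B = 5 bytes: K' = 46 6c ee 6d 7e.
K' ⊕ ipad = 70 5a d8 5b 48.  K' ⊕ opad = 1a 30 b2 31 22.
Inner input = (K'⊕ipad) ∥ m = 70 5a d8 5b 48 ∥ 05 9a 43 8f.
Inner hash: even-index sum = 697 mod 256 = 185; odd-index sum = 253 mod 256 = 253 → b9 fd.
Outer input = (K'⊕opad) ∥ inner = 1a 30 b2 31 22 ∥ b9 fd.
Outer hash (tag): even-index sum = 491 mod 256 = 235; odd-index sum = 282 mod 256 = 26 → eb 1a.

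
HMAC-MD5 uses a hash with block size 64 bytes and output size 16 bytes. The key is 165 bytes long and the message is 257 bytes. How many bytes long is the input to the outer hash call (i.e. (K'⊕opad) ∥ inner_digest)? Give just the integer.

Key is 165 > 64 bytes, so it is hashed to 16 bytes then zero-padded to 64: |K'| = 64.
Outer input = (K'⊕opad) ∥ H(inner) → 64 + 16 = 80 bytes.

80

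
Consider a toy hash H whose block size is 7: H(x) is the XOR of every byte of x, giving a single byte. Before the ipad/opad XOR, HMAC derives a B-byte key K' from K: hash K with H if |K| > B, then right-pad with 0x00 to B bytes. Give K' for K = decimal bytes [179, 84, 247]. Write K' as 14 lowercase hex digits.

b354f700000000

Key decimal bytes [179, 84, 247] = b3 54 f7 is 3 bytes ≤ B = 7; zero-pad to 7 bytes: K' = b3 54 f7 00 00 00 00.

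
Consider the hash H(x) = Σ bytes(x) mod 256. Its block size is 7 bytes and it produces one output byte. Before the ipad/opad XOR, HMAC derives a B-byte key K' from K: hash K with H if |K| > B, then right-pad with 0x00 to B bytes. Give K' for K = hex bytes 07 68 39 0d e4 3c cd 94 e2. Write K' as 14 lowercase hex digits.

|K| = 9 > B = 7, so first hash the key.
H(K): sum = 7+104+57+13+228+60+205+148+226 = 1048; mod 256 = 24 → 18.
Zero-pad H(K) = 18 to 7 bytes: K' = 18 00 00 00 00 00 00.

18000000000000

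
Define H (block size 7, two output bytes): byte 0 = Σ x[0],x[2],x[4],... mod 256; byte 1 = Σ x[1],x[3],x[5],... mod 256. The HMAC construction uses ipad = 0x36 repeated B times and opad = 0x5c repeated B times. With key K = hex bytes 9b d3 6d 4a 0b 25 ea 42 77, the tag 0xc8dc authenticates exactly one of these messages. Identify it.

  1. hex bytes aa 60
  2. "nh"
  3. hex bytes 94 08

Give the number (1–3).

Key hex bytes 9b d3 6d 4a 0b 25 ea 42 77 is 9 bytes > B = 7, so hash it first: H(key) = 74 84, then zero-pad to 7 bytes: K' = 74 84 00 00 00 00 00.
K' ⊕ ipad = 42 b2 36 36 36 36 36; K' ⊕ opad = 28 d8 5c 5c 5c 5c 5c.
m1: inner = H(42 b2 36 36 36 36 36 aa 60) = 44 c8; tag = H(28 d8 5c 5c 5c 5c 5c 44 c8) = 04d4
m2: inner = H(42 b2 36 36 36 36 36 6e 68) = 4c 8c; tag = H(28 d8 5c 5c 5c 5c 5c 4c 8c) = c8dc ← matches
m3: inner = H(42 b2 36 36 36 36 36 94 08) = ec b2; tag = H(28 d8 5c 5c 5c 5c 5c ec b2) = ee7c

2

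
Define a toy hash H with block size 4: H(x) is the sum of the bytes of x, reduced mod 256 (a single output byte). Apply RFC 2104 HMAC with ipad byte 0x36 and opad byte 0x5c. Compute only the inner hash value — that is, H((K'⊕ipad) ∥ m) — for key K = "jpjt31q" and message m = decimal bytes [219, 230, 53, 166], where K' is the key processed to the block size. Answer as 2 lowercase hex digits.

f9

Key "jpjt31q" = 6a 70 6a 74 33 31 71 is 7 bytes > B = 4, so hash it first: H(key) = 8d, then zero-pad to 4 bytes: K' = 8d 00 00 00.
K' ⊕ ipad = bb 36 36 36.
Inner input = bb 36 36 36 ∥ db e6 35 a6.
Inner hash: sum = 187+54+54+54+219+230+53+166 = 1017; mod 256 = 249 → f9.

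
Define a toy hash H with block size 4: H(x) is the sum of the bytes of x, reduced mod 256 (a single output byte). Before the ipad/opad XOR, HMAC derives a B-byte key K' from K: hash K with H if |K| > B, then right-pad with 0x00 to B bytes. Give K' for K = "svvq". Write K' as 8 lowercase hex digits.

73767671

Key "svvq" = 73 76 76 71 is exactly B = 4 bytes: K' = 73 76 76 71.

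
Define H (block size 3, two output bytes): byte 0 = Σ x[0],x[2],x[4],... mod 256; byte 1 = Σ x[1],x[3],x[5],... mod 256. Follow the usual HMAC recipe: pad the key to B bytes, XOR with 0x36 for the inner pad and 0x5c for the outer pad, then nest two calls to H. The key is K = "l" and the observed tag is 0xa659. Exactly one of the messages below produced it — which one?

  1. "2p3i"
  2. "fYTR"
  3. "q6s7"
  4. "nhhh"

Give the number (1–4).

3

Key "l" = 6c is 1 byte ≤ B = 3; zero-pad to 3 bytes: K' = 6c 00 00.
K' ⊕ ipad = 5a 36 36; K' ⊕ opad = 30 5c 5c.
m1: inner = H(5a 36 36 32 70 33 69) = 69 9b; tag = H(30 5c 5c 69 9b) = 27c5
m2: inner = H(5a 36 36 66 59 54 52) = 3b f0; tag = H(30 5c 5c 3b f0) = 7c97
m3: inner = H(5a 36 36 71 36 73 37) = fd 1a; tag = H(30 5c 5c fd 1a) = a659 ← matches
m4: inner = H(5a 36 36 6e 68 68 68) = 60 0c; tag = H(30 5c 5c 60 0c) = 98bc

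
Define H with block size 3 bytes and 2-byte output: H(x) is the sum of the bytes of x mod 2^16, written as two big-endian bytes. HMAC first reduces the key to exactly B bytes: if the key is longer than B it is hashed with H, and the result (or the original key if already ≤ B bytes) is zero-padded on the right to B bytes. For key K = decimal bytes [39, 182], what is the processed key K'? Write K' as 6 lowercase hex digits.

27b600

Key decimal bytes [39, 182] = 27 b6 is 2 bytes ≤ B = 3; zero-pad to 3 bytes: K' = 27 b6 00.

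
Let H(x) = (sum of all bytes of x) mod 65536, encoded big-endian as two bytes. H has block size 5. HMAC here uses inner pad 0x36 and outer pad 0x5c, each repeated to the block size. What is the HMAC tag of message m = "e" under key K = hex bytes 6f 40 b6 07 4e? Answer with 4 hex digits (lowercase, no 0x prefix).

0205

Key hex bytes 6f 40 b6 07 4e is exactly B = 5 bytes: K' = 6f 40 b6 07 4e.
K' ⊕ ipad = 59 76 80 31 78.  K' ⊕ opad = 33 1c ea 5b 12.
Inner input = (K'⊕ipad) ∥ m = 59 76 80 31 78 ∥ 65.
Inner hash: sum = 89+118+128+49+120+101 = 605 → 02 5d.
Outer input = (K'⊕opad) ∥ inner = 33 1c ea 5b 12 ∥ 02 5d.
Outer hash (tag): sum = 51+28+234+91+18+2+93 = 517 → 02 05.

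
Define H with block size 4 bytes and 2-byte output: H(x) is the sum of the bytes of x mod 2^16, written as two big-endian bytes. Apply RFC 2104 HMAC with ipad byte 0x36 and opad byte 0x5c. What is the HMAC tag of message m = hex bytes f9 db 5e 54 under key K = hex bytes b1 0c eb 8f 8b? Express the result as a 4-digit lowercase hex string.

Key hex bytes b1 0c eb 8f 8b is 5 bytes > B = 4, so hash it first: H(key) = 02 c2, then zero-pad to 4 bytes: K' = 02 c2 00 00.
K' ⊕ ipad = 34 f4 36 36.  K' ⊕ opad = 5e 9e 5c 5c.
Inner input = (K'⊕ipad) ∥ m = 34 f4 36 36 ∥ f9 db 5e 54.
Inner hash: sum = 52+244+54+54+249+219+94+84 = 1050 → 04 1a.
Outer input = (K'⊕opad) ∥ inner = 5e 9e 5c 5c ∥ 04 1a.
Outer hash (tag): sum = 94+158+92+92+4+26 = 466 → 01 d2.

01d2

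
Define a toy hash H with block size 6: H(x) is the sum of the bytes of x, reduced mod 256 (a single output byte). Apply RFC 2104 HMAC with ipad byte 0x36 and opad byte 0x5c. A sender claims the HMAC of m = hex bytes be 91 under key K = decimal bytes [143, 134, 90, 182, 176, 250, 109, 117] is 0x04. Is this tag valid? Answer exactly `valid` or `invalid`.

Key decimal bytes [143, 134, 90, 182, 176, 250, 109, 117] = 8f 86 5a b6 b0 fa 6d 75 is 8 bytes > B = 6, so hash it first: H(key) = b1, then zero-pad to 6 bytes: K' = b1 00 00 00 00 00.
K' ⊕ ipad = 87 36 36 36 36 36; K' ⊕ opad = ed 5c 5c 5c 5c 5c.
Inner hash: sum = 135+54+54+54+54+54+190+145 = 740; mod 256 = 228 → e4.
Outer hash (recomputed tag): sum = 237+92+92+92+92+92+228 = 925; mod 256 = 157 → 9d.
Recomputed tag = 9d; claimed = 04 → mismatch.

invalid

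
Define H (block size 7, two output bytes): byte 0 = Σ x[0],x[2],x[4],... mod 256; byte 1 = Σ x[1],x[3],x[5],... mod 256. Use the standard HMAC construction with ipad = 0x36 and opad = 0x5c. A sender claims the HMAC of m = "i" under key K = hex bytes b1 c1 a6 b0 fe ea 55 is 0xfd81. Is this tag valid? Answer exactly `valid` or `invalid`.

invalid

Key hex bytes b1 c1 a6 b0 fe ea 55 is exactly B = 7 bytes: K' = b1 c1 a6 b0 fe ea 55.
K' ⊕ ipad = 87 f7 90 86 c8 dc 63; K' ⊕ opad = ed 9d fa ec a2 b6 09.
Inner hash: even-index sum = 578 mod 256 = 66; odd-index sum = 706 mod 256 = 194 → 42 c2.
Outer hash (recomputed tag): even-index sum = 852 mod 256 = 84; odd-index sum = 641 mod 256 = 129 → 54 81.
Recomputed tag = 5481; claimed = fd81 → mismatch.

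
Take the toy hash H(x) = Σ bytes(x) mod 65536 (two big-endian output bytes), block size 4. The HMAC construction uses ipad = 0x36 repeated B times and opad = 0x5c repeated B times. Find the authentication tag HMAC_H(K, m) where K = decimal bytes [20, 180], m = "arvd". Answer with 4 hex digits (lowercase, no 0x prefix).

02a7

Key decimal bytes [20, 180] = 14 b4 is 2 bytes ≤ B = 4; zero-pad to 4 bytes: K' = 14 b4 00 00.
K' ⊕ ipad = 22 82 36 36.  K' ⊕ opad = 48 e8 5c 5c.
Inner input = (K'⊕ipad) ∥ m = 22 82 36 36 ∥ 61 72 76 64.
Inner hash: sum = 34+130+54+54+97+114+118+100 = 701 → 02 bd.
Outer input = (K'⊕opad) ∥ inner = 48 e8 5c 5c ∥ 02 bd.
Outer hash (tag): sum = 72+232+92+92+2+189 = 679 → 02 a7.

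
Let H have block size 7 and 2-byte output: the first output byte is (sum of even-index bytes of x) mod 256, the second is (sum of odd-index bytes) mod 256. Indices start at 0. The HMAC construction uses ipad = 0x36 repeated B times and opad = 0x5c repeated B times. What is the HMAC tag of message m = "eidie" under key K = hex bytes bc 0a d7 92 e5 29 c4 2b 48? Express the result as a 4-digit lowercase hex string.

4c8a

Key hex bytes bc 0a d7 92 e5 29 c4 2b 48 is 9 bytes > B = 7, so hash it first: H(key) = 84 f0, then zero-pad to 7 bytes: K' = 84 f0 00 00 00 00 00.
K' ⊕ ipad = b2 c6 36 36 36 36 36.  K' ⊕ opad = d8 ac 5c 5c 5c 5c 5c.
Inner input = (K'⊕ipad) ∥ m = b2 c6 36 36 36 36 36 ∥ 65 69 64 69 65.
Inner hash: even-index sum = 550 mod 256 = 38; odd-index sum = 608 mod 256 = 96 → 26 60.
Outer input = (K'⊕opad) ∥ inner = d8 ac 5c 5c 5c 5c 5c ∥ 26 60.
Outer hash (tag): even-index sum = 588 mod 256 = 76; odd-index sum = 394 mod 256 = 138 → 4c 8a.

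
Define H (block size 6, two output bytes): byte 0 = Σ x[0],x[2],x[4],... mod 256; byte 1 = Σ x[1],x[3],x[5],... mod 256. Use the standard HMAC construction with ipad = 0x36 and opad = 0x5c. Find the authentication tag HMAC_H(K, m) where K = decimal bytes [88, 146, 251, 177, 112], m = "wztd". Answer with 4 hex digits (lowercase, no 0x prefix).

4356

Key decimal bytes [88, 146, 251, 177, 112] = 58 92 fb b1 70 is 5 bytes ≤ B = 6; zero-pad to 6 bytes: K' = 58 92 fb b1 70 00.
K' ⊕ ipad = 6e a4 cd 87 46 36.  K' ⊕ opad = 04 ce a7 ed 2c 5c.
Inner input = (K'⊕ipad) ∥ m = 6e a4 cd 87 46 36 ∥ 77 7a 74 64.
Inner hash: even-index sum = 620 mod 256 = 108; odd-index sum = 575 mod 256 = 63 → 6c 3f.
Outer input = (K'⊕opad) ∥ inner = 04 ce a7 ed 2c 5c ∥ 6c 3f.
Outer hash (tag): even-index sum = 323 mod 256 = 67; odd-index sum = 598 mod 256 = 86 → 43 56.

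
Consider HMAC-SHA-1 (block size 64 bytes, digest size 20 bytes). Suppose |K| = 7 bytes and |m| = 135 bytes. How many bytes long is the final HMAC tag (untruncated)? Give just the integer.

20

The tag is one SHA-1 digest: 20 bytes.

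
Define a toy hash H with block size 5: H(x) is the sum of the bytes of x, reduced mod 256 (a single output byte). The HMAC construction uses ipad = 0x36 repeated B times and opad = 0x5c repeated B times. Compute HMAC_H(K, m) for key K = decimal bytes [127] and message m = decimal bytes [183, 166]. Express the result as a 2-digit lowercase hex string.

11

Key decimal bytes [127] = 7f is 1 byte ≤ B = 5; zero-pad to 5 bytes: K' = 7f 00 00 00 00.
K' ⊕ ipad = 49 36 36 36 36.  K' ⊕ opad = 23 5c 5c 5c 5c.
Inner input = (K'⊕ipad) ∥ m = 49 36 36 36 36 ∥ b7 a6.
Inner hash: sum = 73+54+54+54+54+183+166 = 638; mod 256 = 126 → 7e.
Outer input = (K'⊕opad) ∥ inner = 23 5c 5c 5c 5c ∥ 7e.
Outer hash (tag): sum = 35+92+92+92+92+126 = 529; mod 256 = 17 → 11.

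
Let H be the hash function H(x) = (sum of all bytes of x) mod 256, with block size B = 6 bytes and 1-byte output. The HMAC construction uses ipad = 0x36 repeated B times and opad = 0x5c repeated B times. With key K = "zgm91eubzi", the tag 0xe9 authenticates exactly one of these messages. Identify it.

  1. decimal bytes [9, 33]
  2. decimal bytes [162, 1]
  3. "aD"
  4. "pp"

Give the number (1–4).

Key "zgm91eubzi" = 7a 67 6d 39 31 65 75 62 7a 69 is 10 bytes > B = 6, so hash it first: H(key) = d7, then zero-pad to 6 bytes: K' = d7 00 00 00 00 00.
K' ⊕ ipad = e1 36 36 36 36 36; K' ⊕ opad = 8b 5c 5c 5c 5c 5c.
m1: inner = H(e1 36 36 36 36 36 09 21) = 19; tag = H(8b 5c 5c 5c 5c 5c 19) = 70
m2: inner = H(e1 36 36 36 36 36 a2 01) = 92; tag = H(8b 5c 5c 5c 5c 5c 92) = e9 ← matches
m3: inner = H(e1 36 36 36 36 36 61 44) = 94; tag = H(8b 5c 5c 5c 5c 5c 94) = eb
m4: inner = H(e1 36 36 36 36 36 70 70) = cf; tag = H(8b 5c 5c 5c 5c 5c cf) = 26

2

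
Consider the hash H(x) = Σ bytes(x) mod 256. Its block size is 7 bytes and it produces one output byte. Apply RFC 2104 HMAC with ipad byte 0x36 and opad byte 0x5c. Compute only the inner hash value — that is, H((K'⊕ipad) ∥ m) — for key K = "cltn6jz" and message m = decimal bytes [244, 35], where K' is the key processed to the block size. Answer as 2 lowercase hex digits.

Key "cltn6jz" = 63 6c 74 6e 36 6a 7a is exactly B = 7 bytes: K' = 63 6c 74 6e 36 6a 7a.
K' ⊕ ipad = 55 5a 42 58 00 5c 4c.
Inner input = 55 5a 42 58 00 5c 4c ∥ f4 23.
Inner hash: sum = 85+90+66+88+0+92+76+244+35 = 776; mod 256 = 8 → 08.

08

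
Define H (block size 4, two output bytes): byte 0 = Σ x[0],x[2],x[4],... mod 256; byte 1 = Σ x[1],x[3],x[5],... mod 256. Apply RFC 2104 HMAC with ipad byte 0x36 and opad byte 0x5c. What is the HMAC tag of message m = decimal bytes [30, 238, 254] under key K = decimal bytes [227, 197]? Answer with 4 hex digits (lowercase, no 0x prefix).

420c

Key decimal bytes [227, 197] = e3 c5 is 2 bytes ≤ B = 4; zero-pad to 4 bytes: K' = e3 c5 00 00.
K' ⊕ ipad = d5 f3 36 36.  K' ⊕ opad = bf 99 5c 5c.
Inner input = (K'⊕ipad) ∥ m = d5 f3 36 36 ∥ 1e ee fe.
Inner hash: even-index sum = 551 mod 256 = 39; odd-index sum = 535 mod 256 = 23 → 27 17.
Outer input = (K'⊕opad) ∥ inner = bf 99 5c 5c ∥ 27 17.
Outer hash (tag): even-index sum = 322 mod 256 = 66; odd-index sum = 268 mod 256 = 12 → 42 0c.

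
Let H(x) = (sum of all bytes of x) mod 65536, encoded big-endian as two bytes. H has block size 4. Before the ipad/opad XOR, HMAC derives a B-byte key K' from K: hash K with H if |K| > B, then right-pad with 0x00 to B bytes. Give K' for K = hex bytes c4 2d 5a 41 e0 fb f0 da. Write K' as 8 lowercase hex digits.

05310000

|K| = 8 > B = 4, so first hash the key.
H(K): sum = 196+45+90+65+224+251+240+218 = 1329 → 05 31.
Zero-pad H(K) = 05 31 to 4 bytes: K' = 05 31 00 00.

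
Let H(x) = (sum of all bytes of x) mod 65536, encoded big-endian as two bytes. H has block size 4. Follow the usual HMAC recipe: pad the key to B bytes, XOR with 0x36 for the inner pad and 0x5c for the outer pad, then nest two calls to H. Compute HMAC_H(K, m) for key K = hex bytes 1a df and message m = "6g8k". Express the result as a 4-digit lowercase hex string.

Key hex bytes 1a df is 2 bytes ≤ B = 4; zero-pad to 4 bytes: K' = 1a df 00 00.
K' ⊕ ipad = 2c e9 36 36.  K' ⊕ opad = 46 83 5c 5c.
Inner input = (K'⊕ipad) ∥ m = 2c e9 36 36 ∥ 36 67 38 6b.
Inner hash: sum = 44+233+54+54+54+103+56+107 = 705 → 02 c1.
Outer input = (K'⊕opad) ∥ inner = 46 83 5c 5c ∥ 02 c1.
Outer hash (tag): sum = 70+131+92+92+2+193 = 580 → 02 44.

0244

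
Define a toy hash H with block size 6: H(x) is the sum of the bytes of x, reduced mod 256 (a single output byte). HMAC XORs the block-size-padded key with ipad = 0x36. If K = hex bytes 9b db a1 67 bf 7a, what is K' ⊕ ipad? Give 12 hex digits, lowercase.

Key hex bytes 9b db a1 67 bf 7a is exactly B = 6 bytes: K' = 9b db a1 67 bf 7a.
XOR each byte with 0x36: 9b⊕36=ad, db⊕36=ed, a1⊕36=97, 67⊕36=51, bf⊕36=89, 7a⊕36=4c.

aded9751894c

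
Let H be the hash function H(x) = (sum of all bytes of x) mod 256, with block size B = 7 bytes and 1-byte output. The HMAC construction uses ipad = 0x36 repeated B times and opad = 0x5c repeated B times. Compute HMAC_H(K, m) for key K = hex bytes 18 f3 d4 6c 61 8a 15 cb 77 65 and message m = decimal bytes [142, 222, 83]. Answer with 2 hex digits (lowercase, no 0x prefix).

9d

Key hex bytes 18 f3 d4 6c 61 8a 15 cb 77 65 is 10 bytes > B = 7, so hash it first: H(key) = f2, then zero-pad to 7 bytes: K' = f2 00 00 00 00 00 00.
K' ⊕ ipad = c4 36 36 36 36 36 36.  K' ⊕ opad = ae 5c 5c 5c 5c 5c 5c.
Inner input = (K'⊕ipad) ∥ m = c4 36 36 36 36 36 36 ∥ 8e de 53.
Inner hash: sum = 196+54+54+54+54+54+54+142+222+83 = 967; mod 256 = 199 → c7.
Outer input = (K'⊕opad) ∥ inner = ae 5c 5c 5c 5c 5c 5c ∥ c7.
Outer hash (tag): sum = 174+92+92+92+92+92+92+199 = 925; mod 256 = 157 → 9d.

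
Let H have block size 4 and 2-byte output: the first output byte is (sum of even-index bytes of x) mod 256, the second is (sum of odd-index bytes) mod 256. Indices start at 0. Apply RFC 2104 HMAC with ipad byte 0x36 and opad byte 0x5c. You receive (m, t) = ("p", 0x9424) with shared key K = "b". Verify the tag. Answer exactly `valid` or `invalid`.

valid

Key "b" = 62 is 1 byte ≤ B = 4; zero-pad to 4 bytes: K' = 62 00 00 00.
K' ⊕ ipad = 54 36 36 36; K' ⊕ opad = 3e 5c 5c 5c.
Inner hash: even-index sum = 250 mod 256 = 250; odd-index sum = 108 mod 256 = 108 → fa 6c.
Outer hash (recomputed tag): even-index sum = 404 mod 256 = 148; odd-index sum = 292 mod 256 = 36 → 94 24.
Recomputed tag = 9424; claimed = 9424 → match.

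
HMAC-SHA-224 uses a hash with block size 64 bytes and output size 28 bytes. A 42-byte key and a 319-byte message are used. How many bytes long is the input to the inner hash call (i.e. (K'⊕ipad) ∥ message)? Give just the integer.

383

Key is 42 ≤ 64 bytes, zero-padded: |K'| = 64.
Inner input = (K'⊕ipad) ∥ m → 64 + 319 = 383 bytes.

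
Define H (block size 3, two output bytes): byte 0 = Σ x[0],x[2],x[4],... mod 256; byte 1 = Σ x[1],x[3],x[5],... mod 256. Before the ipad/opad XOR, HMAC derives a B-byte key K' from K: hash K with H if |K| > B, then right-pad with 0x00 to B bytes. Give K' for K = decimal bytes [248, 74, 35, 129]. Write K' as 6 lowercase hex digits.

|K| = 4 > B = 3, so first hash the key.
H(K): even-index sum = 283 mod 256 = 27; odd-index sum = 203 mod 256 = 203 → 1b cb.
Zero-pad H(K) = 1b cb to 3 bytes: K' = 1b cb 00.

1bcb00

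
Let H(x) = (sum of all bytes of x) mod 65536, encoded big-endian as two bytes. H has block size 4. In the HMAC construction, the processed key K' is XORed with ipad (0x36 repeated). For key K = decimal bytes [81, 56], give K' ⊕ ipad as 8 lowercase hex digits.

670e3636

Key decimal bytes [81, 56] = 51 38 is 2 bytes ≤ B = 4; zero-pad to 4 bytes: K' = 51 38 00 00.
XOR each byte with 0x36: 51⊕36=67, 38⊕36=0e, 00⊕36=36, 00⊕36=36.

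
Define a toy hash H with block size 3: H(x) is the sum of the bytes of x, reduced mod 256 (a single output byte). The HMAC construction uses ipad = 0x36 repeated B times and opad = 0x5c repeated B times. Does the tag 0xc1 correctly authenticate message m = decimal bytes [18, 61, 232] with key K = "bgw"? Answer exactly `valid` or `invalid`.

Key "bgw" = 62 67 77 is exactly B = 3 bytes: K' = 62 67 77.
K' ⊕ ipad = 54 51 41; K' ⊕ opad = 3e 3b 2b.
Inner hash: sum = 84+81+65+18+61+232 = 541; mod 256 = 29 → 1d.
Outer hash (recomputed tag): sum = 62+59+43+29 = 193 → c1.
Recomputed tag = c1; claimed = c1 → match.

valid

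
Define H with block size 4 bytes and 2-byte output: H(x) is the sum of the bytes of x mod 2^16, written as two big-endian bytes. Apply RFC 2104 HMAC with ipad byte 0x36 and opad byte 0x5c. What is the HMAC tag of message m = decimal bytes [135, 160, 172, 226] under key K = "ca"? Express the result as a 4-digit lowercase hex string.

Key "ca" = 63 61 is 2 bytes ≤ B = 4; zero-pad to 4 bytes: K' = 63 61 00 00.
K' ⊕ ipad = 55 57 36 36.  K' ⊕ opad = 3f 3d 5c 5c.
Inner input = (K'⊕ipad) ∥ m = 55 57 36 36 ∥ 87 a0 ac e2.
Inner hash: sum = 85+87+54+54+135+160+172+226 = 973 → 03 cd.
Outer input = (K'⊕opad) ∥ inner = 3f 3d 5c 5c ∥ 03 cd.
Outer hash (tag): sum = 63+61+92+92+3+205 = 516 → 02 04.

0204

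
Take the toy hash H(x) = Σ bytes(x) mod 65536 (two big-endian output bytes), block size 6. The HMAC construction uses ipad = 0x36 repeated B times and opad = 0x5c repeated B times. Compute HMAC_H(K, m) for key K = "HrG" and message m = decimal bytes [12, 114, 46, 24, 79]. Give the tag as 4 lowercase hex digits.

Key "HrG" = 48 72 47 is 3 bytes ≤ B = 6; zero-pad to 6 bytes: K' = 48 72 47 00 00 00.
K' ⊕ ipad = 7e 44 71 36 36 36.  K' ⊕ opad = 14 2e 1b 5c 5c 5c.
Inner input = (K'⊕ipad) ∥ m = 7e 44 71 36 36 36 ∥ 0c 72 2e 18 4f.
Inner hash: sum = 126+68+113+54+54+54+12+114+46+24+79 = 744 → 02 e8.
Outer input = (K'⊕opad) ∥ inner = 14 2e 1b 5c 5c 5c ∥ 02 e8.
Outer hash (tag): sum = 20+46+27+92+92+92+2+232 = 603 → 02 5b.

025b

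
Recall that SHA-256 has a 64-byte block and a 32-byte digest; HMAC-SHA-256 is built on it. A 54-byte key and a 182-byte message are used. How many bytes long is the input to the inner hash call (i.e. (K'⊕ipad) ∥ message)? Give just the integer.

Key is 54 ≤ 64 bytes, zero-padded: |K'| = 64.
Inner input = (K'⊕ipad) ∥ m → 64 + 182 = 246 bytes.

246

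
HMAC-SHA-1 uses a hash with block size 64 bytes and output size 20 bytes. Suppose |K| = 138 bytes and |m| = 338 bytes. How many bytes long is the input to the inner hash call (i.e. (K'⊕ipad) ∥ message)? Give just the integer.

402

Key is 138 > 64 bytes, so it is hashed to 20 bytes then zero-padded to 64: |K'| = 64.
Inner input = (K'⊕ipad) ∥ m → 64 + 338 = 402 bytes.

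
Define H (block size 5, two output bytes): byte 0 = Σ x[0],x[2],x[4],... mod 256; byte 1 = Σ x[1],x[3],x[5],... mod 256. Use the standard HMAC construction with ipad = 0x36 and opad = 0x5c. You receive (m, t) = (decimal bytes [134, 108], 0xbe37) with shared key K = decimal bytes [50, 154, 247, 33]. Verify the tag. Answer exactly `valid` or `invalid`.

invalid

Key decimal bytes [50, 154, 247, 33] = 32 9a f7 21 is 4 bytes ≤ B = 5; zero-pad to 5 bytes: K' = 32 9a f7 21 00.
K' ⊕ ipad = 04 ac c1 17 36; K' ⊕ opad = 6e c6 ab 7d 5c.
Inner hash: even-index sum = 359 mod 256 = 103; odd-index sum = 329 mod 256 = 73 → 67 49.
Outer hash (recomputed tag): even-index sum = 446 mod 256 = 190; odd-index sum = 426 mod 256 = 170 → be aa.
Recomputed tag = beaa; claimed = be37 → mismatch.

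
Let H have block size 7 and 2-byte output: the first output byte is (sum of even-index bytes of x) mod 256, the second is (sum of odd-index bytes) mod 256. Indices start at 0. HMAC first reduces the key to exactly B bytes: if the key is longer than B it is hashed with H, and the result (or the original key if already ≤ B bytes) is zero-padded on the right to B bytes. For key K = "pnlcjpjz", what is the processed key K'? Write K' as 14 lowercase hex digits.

|K| = 8 > B = 7, so first hash the key.
H(K): even-index sum = 432 mod 256 = 176; odd-index sum = 443 mod 256 = 187 → b0 bb.
Zero-pad H(K) = b0 bb to 7 bytes: K' = b0 bb 00 00 00 00 00.

b0bb0000000000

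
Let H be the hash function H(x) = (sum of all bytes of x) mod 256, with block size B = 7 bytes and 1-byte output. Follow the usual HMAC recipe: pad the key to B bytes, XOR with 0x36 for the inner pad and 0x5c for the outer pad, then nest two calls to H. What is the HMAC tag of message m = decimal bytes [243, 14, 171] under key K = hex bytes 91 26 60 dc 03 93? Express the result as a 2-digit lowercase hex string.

40

Key hex bytes 91 26 60 dc 03 93 is 6 bytes ≤ B = 7; zero-pad to 7 bytes: K' = 91 26 60 dc 03 93 00.
K' ⊕ ipad = a7 10 56 ea 35 a5 36.  K' ⊕ opad = cd 7a 3c 80 5f cf 5c.
Inner input = (K'⊕ipad) ∥ m = a7 10 56 ea 35 a5 36 ∥ f3 0e ab.
Inner hash: sum = 167+16+86+234+53+165+54+243+14+171 = 1203; mod 256 = 179 → b3.
Outer input = (K'⊕opad) ∥ inner = cd 7a 3c 80 5f cf 5c ∥ b3.
Outer hash (tag): sum = 205+122+60+128+95+207+92+179 = 1088; mod 256 = 64 → 40.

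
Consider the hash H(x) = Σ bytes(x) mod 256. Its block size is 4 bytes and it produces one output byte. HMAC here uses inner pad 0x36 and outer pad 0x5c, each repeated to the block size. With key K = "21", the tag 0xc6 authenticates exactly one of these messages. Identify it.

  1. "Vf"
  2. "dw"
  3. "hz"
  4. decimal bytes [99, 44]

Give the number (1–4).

1

Key "21" = 32 31 is 2 bytes ≤ B = 4; zero-pad to 4 bytes: K' = 32 31 00 00.
K' ⊕ ipad = 04 07 36 36; K' ⊕ opad = 6e 6d 5c 5c.
m1: inner = H(04 07 36 36 56 66) = 33; tag = H(6e 6d 5c 5c 33) = c6 ← matches
m2: inner = H(04 07 36 36 64 77) = 52; tag = H(6e 6d 5c 5c 52) = e5
m3: inner = H(04 07 36 36 68 7a) = 59; tag = H(6e 6d 5c 5c 59) = ec
m4: inner = H(04 07 36 36 63 2c) = 06; tag = H(6e 6d 5c 5c 06) = 99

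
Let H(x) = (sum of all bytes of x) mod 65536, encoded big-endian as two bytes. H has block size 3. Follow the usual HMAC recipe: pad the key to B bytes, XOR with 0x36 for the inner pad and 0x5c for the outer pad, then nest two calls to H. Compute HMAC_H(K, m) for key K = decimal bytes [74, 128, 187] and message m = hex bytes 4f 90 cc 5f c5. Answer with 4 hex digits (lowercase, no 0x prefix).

Key decimal bytes [74, 128, 187] = 4a 80 bb is exactly B = 3 bytes: K' = 4a 80 bb.
K' ⊕ ipad = 7c b6 8d.  K' ⊕ opad = 16 dc e7.
Inner input = (K'⊕ipad) ∥ m = 7c b6 8d ∥ 4f 90 cc 5f c5.
Inner hash: sum = 124+182+141+79+144+204+95+197 = 1166 → 04 8e.
Outer input = (K'⊕opad) ∥ inner = 16 dc e7 ∥ 04 8e.
Outer hash (tag): sum = 22+220+231+4+142 = 619 → 02 6b.

026b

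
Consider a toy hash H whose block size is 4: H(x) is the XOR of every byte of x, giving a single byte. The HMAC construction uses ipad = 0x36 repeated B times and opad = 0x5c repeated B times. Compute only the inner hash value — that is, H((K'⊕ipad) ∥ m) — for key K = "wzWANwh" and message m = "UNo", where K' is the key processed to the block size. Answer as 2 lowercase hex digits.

3e

Key "wzWANwh" = 77 7a 57 41 4e 77 68 is 7 bytes > B = 4, so hash it first: H(key) = 4a, then zero-pad to 4 bytes: K' = 4a 00 00 00.
K' ⊕ ipad = 7c 36 36 36.
Inner input = 7c 36 36 36 ∥ 55 4e 6f.
Inner hash: XOR 7c⊕36⊕36⊕36⊕55⊕4e⊕6f = 3e.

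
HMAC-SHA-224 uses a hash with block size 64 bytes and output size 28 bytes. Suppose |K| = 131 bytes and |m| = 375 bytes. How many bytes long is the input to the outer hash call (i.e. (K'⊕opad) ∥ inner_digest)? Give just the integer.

92

Key is 131 > 64 bytes, so it is hashed to 28 bytes then zero-padded to 64: |K'| = 64.
Outer input = (K'⊕opad) ∥ H(inner) → 64 + 28 = 92 bytes.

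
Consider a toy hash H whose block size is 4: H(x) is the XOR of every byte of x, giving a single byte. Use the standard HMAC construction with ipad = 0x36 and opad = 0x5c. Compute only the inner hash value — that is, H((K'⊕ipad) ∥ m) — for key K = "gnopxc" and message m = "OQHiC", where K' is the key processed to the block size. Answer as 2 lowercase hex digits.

71

Key "gnopxc" = 67 6e 6f 70 78 63 is 6 bytes > B = 4, so hash it first: H(key) = 0d, then zero-pad to 4 bytes: K' = 0d 00 00 00.
K' ⊕ ipad = 3b 36 36 36.
Inner input = 3b 36 36 36 ∥ 4f 51 48 69 43.
Inner hash: XOR 3b⊕36⊕36⊕36⊕4f⊕51⊕48⊕69⊕43 = 71.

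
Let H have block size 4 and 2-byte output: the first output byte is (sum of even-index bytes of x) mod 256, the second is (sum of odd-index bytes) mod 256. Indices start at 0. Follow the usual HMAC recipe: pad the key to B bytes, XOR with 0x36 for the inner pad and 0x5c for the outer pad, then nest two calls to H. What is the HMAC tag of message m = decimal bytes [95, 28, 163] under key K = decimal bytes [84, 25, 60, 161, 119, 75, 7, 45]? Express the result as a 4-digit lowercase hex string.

1e20

Key decimal bytes [84, 25, 60, 161, 119, 75, 7, 45] = 54 19 3c a1 77 4b 07 2d is 8 bytes > B = 4, so hash it first: H(key) = 0e 32, then zero-pad to 4 bytes: K' = 0e 32 00 00.
K' ⊕ ipad = 38 04 36 36.  K' ⊕ opad = 52 6e 5c 5c.
Inner input = (K'⊕ipad) ∥ m = 38 04 36 36 ∥ 5f 1c a3.
Inner hash: even-index sum = 368 mod 256 = 112; odd-index sum = 86 mod 256 = 86 → 70 56.
Outer input = (K'⊕opad) ∥ inner = 52 6e 5c 5c ∥ 70 56.
Outer hash (tag): even-index sum = 286 mod 256 = 30; odd-index sum = 288 mod 256 = 32 → 1e 20.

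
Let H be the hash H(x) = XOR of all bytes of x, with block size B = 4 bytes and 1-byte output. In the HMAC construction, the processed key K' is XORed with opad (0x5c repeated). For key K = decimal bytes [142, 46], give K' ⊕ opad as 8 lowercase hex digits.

Key decimal bytes [142, 46] = 8e 2e is 2 bytes ≤ B = 4; zero-pad to 4 bytes: K' = 8e 2e 00 00.
XOR each byte with 0x5c: 8e⊕5c=d2, 2e⊕5c=72, 00⊕5c=5c, 00⊕5c=5c.

d2725c5c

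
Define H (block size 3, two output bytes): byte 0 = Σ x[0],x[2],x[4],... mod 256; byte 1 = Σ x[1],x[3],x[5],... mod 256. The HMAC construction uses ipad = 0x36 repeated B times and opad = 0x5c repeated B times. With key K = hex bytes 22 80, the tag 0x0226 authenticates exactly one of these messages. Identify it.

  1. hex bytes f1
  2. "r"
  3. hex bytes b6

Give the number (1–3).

Key hex bytes 22 80 is 2 bytes ≤ B = 3; zero-pad to 3 bytes: K' = 22 80 00.
K' ⊕ ipad = 14 b6 36; K' ⊕ opad = 7e dc 5c.
m1: inner = H(14 b6 36 f1) = 4a a7; tag = H(7e dc 5c 4a a7) = 8126
m2: inner = H(14 b6 36 72) = 4a 28; tag = H(7e dc 5c 4a 28) = 0226 ← matches
m3: inner = H(14 b6 36 b6) = 4a 6c; tag = H(7e dc 5c 4a 6c) = 4626

2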